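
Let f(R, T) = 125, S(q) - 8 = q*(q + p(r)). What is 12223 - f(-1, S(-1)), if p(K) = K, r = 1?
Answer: 12098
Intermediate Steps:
S(q) = 8 + q*(1 + q) (S(q) = 8 + q*(q + 1) = 8 + q*(1 + q))
12223 - f(-1, S(-1)) = 12223 - 1*125 = 12223 - 125 = 12098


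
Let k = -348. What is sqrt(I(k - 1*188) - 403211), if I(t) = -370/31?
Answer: 3*I*sqrt(43055249)/31 ≈ 635.0*I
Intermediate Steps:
I(t) = -370/31 (I(t) = -370*1/31 = -370/31)
sqrt(I(k - 1*188) - 403211) = sqrt(-370/31 - 403211) = sqrt(-12499911/31) = 3*I*sqrt(43055249)/31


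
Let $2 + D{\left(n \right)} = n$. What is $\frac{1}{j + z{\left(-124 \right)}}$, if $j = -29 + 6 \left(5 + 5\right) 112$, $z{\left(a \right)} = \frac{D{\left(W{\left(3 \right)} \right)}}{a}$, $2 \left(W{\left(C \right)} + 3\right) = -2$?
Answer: $\frac{62}{414845} \approx 0.00014945$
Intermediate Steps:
$W{\left(C \right)} = -4$ ($W{\left(C \right)} = -3 + \frac{1}{2} \left(-2\right) = -3 - 1 = -4$)
$D{\left(n \right)} = -2 + n$
$z{\left(a \right)} = - \frac{6}{a}$ ($z{\left(a \right)} = \frac{-2 - 4}{a} = - \frac{6}{a}$)
$j = 6691$ ($j = -29 + 6 \cdot 10 \cdot 112 = -29 + 60 \cdot 112 = -29 + 6720 = 6691$)
$\frac{1}{j + z{\left(-124 \right)}} = \frac{1}{6691 - \frac{6}{-124}} = \frac{1}{6691 - - \frac{3}{62}} = \frac{1}{6691 + \frac{3}{62}} = \frac{1}{\frac{414845}{62}} = \frac{62}{414845}$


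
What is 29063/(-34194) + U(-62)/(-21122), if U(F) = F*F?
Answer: -372655211/361122834 ≈ -1.0319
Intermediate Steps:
U(F) = F²
29063/(-34194) + U(-62)/(-21122) = 29063/(-34194) + (-62)²/(-21122) = 29063*(-1/34194) + 3844*(-1/21122) = -29063/34194 - 1922/10561 = -372655211/361122834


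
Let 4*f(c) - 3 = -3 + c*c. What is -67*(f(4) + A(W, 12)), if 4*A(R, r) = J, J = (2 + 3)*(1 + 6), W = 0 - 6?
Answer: -3417/4 ≈ -854.25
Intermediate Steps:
W = -6
f(c) = c**2/4 (f(c) = 3/4 + (-3 + c*c)/4 = 3/4 + (-3 + c**2)/4 = 3/4 + (-3/4 + c**2/4) = c**2/4)
J = 35 (J = 5*7 = 35)
A(R, r) = 35/4 (A(R, r) = (1/4)*35 = 35/4)
-67*(f(4) + A(W, 12)) = -67*((1/4)*4**2 + 35/4) = -67*((1/4)*16 + 35/4) = -67*(4 + 35/4) = -67*51/4 = -3417/4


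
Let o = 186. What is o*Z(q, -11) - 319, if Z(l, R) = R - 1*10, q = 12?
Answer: -4225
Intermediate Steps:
Z(l, R) = -10 + R (Z(l, R) = R - 10 = -10 + R)
o*Z(q, -11) - 319 = 186*(-10 - 11) - 319 = 186*(-21) - 319 = -3906 - 319 = -4225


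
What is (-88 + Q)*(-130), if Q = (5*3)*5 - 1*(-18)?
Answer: -650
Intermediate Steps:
Q = 93 (Q = 15*5 + 18 = 75 + 18 = 93)
(-88 + Q)*(-130) = (-88 + 93)*(-130) = 5*(-130) = -650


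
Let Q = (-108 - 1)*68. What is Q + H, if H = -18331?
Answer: -25743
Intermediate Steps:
Q = -7412 (Q = -109*68 = -7412)
Q + H = -7412 - 18331 = -25743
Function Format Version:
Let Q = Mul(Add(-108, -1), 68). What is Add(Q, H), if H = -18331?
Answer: -25743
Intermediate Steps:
Q = -7412 (Q = Mul(-109, 68) = -7412)
Add(Q, H) = Add(-7412, -18331) = -25743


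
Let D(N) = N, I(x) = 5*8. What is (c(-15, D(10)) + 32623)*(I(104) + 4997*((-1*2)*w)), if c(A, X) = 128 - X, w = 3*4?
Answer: -3925253008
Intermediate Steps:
I(x) = 40
w = 12
(c(-15, D(10)) + 32623)*(I(104) + 4997*((-1*2)*w)) = ((128 - 1*10) + 32623)*(40 + 4997*(-1*2*12)) = ((128 - 10) + 32623)*(40 + 4997*(-2*12)) = (118 + 32623)*(40 + 4997*(-24)) = 32741*(40 - 119928) = 32741*(-119888) = -3925253008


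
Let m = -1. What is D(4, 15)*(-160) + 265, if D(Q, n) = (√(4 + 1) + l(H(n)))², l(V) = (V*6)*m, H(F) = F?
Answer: -1296535 + 28800*√5 ≈ -1.2321e+6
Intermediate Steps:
l(V) = -6*V (l(V) = (V*6)*(-1) = (6*V)*(-1) = -6*V)
D(Q, n) = (√5 - 6*n)² (D(Q, n) = (√(4 + 1) - 6*n)² = (√5 - 6*n)²)
D(4, 15)*(-160) + 265 = (√5 - 6*15)²*(-160) + 265 = (√5 - 90)²*(-160) + 265 = (-90 + √5)²*(-160) + 265 = -160*(-90 + √5)² + 265 = 265 - 160*(-90 + √5)²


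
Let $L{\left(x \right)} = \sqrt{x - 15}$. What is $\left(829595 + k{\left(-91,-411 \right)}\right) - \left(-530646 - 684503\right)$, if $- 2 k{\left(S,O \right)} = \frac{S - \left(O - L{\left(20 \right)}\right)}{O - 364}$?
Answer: $\frac{316935352}{155} + \frac{\sqrt{5}}{1550} \approx 2.0447 \cdot 10^{6}$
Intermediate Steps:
$L{\left(x \right)} = \sqrt{-15 + x}$
$k{\left(S,O \right)} = - \frac{S + \sqrt{5} - O}{2 \left(-364 + O\right)}$ ($k{\left(S,O \right)} = - \frac{\left(S - \left(O - \sqrt{-15 + 20}\right)\right) \frac{1}{O - 364}}{2} = - \frac{\left(S - \left(O - \sqrt{5}\right)\right) \frac{1}{-364 + O}}{2} = - \frac{\left(S + \sqrt{5} - O\right) \frac{1}{-364 + O}}{2} = - \frac{\frac{1}{-364 + O} \left(S + \sqrt{5} - O\right)}{2} = - \frac{S + \sqrt{5} - O}{2 \left(-364 + O\right)}$)
$\left(829595 + k{\left(-91,-411 \right)}\right) - \left(-530646 - 684503\right) = \left(829595 + \frac{-411 - -91 - \sqrt{5}}{2 \left(-364 - 411\right)}\right) - \left(-530646 - 684503\right) = \left(829595 + \frac{-411 + 91 - \sqrt{5}}{2 \left(-775\right)}\right) - \left(-530646 - 684503\right) = \left(829595 + \frac{1}{2} \left(- \frac{1}{775}\right) \left(-320 - \sqrt{5}\right)\right) - -1215149 = \left(829595 + \left(\frac{32}{155} + \frac{\sqrt{5}}{1550}\right)\right) + 1215149 = \left(\frac{128587257}{155} + \frac{\sqrt{5}}{1550}\right) + 1215149 = \frac{316935352}{155} + \frac{\sqrt{5}}{1550}$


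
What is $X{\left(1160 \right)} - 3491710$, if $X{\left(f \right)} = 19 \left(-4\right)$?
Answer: $-3491786$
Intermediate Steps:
$X{\left(f \right)} = -76$
$X{\left(1160 \right)} - 3491710 = -76 - 3491710 = -3491786$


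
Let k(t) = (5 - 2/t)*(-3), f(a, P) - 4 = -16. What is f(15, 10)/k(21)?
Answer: 84/103 ≈ 0.81553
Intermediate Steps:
f(a, P) = -12 (f(a, P) = 4 - 16 = -12)
k(t) = -15 + 6/t
f(15, 10)/k(21) = -12/(-15 + 6/21) = -12/(-15 + 6*(1/21)) = -12/(-15 + 2/7) = -12/(-103/7) = -12*(-7/103) = 84/103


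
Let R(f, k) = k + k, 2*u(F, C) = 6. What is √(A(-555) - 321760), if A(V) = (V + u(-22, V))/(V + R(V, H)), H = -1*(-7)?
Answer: 2*I*√23543184982/541 ≈ 567.24*I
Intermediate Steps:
H = 7
u(F, C) = 3 (u(F, C) = (½)*6 = 3)
R(f, k) = 2*k
A(V) = (3 + V)/(14 + V) (A(V) = (V + 3)/(V + 2*7) = (3 + V)/(V + 14) = (3 + V)/(14 + V))
√(A(-555) - 321760) = √((3 - 555)/(14 - 555) - 321760) = √(-552/(-541) - 321760) = √(-1/541*(-552) - 321760) = √(552/541 - 321760) = √(-174071608/541) = 2*I*√23543184982/541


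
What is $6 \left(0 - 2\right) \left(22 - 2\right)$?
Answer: $-240$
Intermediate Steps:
$6 \left(0 - 2\right) \left(22 - 2\right) = 6 \left(-2\right) 20 = \left(-12\right) 20 = -240$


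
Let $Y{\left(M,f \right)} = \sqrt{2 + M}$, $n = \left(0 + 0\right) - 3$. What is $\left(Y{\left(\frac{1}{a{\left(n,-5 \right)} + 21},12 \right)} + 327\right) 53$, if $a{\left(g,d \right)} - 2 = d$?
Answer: $17331 + \frac{53 \sqrt{74}}{6} \approx 17407.0$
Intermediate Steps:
$n = -3$ ($n = 0 - 3 = -3$)
$a{\left(g,d \right)} = 2 + d$
$\left(Y{\left(\frac{1}{a{\left(n,-5 \right)} + 21},12 \right)} + 327\right) 53 = \left(\sqrt{2 + \frac{1}{\left(2 - 5\right) + 21}} + 327\right) 53 = \left(\sqrt{2 + \frac{1}{-3 + 21}} + 327\right) 53 = \left(\sqrt{2 + \frac{1}{18}} + 327\right) 53 = \left(\sqrt{\frac{37}{18}} + 327\right) 53 = \left(\frac{\sqrt{74}}{6} + 327\right) 53 = \left(327 + \frac{\sqrt{74}}{6}\right) 53 = 17331 + \frac{53 \sqrt{74}}{6}$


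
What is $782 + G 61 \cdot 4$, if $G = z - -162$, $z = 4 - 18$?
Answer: $36894$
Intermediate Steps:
$z = -14$ ($z = 4 - 18 = -14$)
$G = 148$ ($G = -14 - -162 = -14 + 162 = 148$)
$782 + G 61 \cdot 4 = 782 + 148 \cdot 61 \cdot 4 = 782 + 148 \cdot 244 = 782 + 36112 = 36894$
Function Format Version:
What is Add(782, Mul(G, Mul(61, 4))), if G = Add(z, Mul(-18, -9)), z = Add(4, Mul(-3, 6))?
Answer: 36894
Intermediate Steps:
z = -14 (z = Add(4, -18) = -14)
G = 148 (G = Add(-14, Mul(-18, -9)) = Add(-14, 162) = 148)
Add(782, Mul(G, Mul(61, 4))) = Add(782, Mul(148, Mul(61, 4))) = Add(782, Mul(148, 244)) = Add(782, 36112) = 36894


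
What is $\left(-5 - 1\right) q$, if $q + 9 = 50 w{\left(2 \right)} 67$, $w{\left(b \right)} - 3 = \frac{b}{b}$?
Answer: $-80346$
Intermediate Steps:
$w{\left(b \right)} = 4$ ($w{\left(b \right)} = 3 + \frac{b}{b} = 3 + 1 = 4$)
$q = 13391$ ($q = -9 + 50 \cdot 4 \cdot 67 = -9 + 200 \cdot 67 = -9 + 13400 = 13391$)
$\left(-5 - 1\right) q = \left(-5 - 1\right) 13391 = \left(-6\right) 13391 = -80346$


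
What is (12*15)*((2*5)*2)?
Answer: 3600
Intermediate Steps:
(12*15)*((2*5)*2) = 180*(10*2) = 180*20 = 3600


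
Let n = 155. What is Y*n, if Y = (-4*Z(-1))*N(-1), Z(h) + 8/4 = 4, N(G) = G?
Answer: 1240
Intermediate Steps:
Z(h) = 2 (Z(h) = -2 + 4 = 2)
Y = 8 (Y = -4*2*(-1) = -8*(-1) = 8)
Y*n = 8*155 = 1240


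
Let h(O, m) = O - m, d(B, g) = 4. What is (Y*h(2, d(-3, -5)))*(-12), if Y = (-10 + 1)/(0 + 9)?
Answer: -24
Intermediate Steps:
Y = -1 (Y = -9/9 = -9*⅑ = -1)
(Y*h(2, d(-3, -5)))*(-12) = -(2 - 1*4)*(-12) = -(2 - 4)*(-12) = -1*(-2)*(-12) = 2*(-12) = -24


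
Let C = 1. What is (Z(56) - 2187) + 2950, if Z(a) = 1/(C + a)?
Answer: 43492/57 ≈ 763.02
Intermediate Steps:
Z(a) = 1/(1 + a)
(Z(56) - 2187) + 2950 = (1/(1 + 56) - 2187) + 2950 = (1/57 - 2187) + 2950 = -124658/57 + 2950 = 43492/57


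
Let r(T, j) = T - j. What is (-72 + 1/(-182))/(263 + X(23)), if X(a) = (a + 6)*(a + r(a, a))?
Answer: -2621/33852 ≈ -0.077425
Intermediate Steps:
X(a) = a*(6 + a) (X(a) = (a + 6)*(a + (a - a)) = (6 + a)*(a + 0) = (6 + a)*a = a*(6 + a))
(-72 + 1/(-182))/(263 + X(23)) = (-72 + 1/(-182))/(263 + 23*(6 + 23)) = (-72 - 1/182)/(263 + 23*29) = -13105/(182*(263 + 667)) = -13105/182/930 = -13105/182*1/930 = -2621/33852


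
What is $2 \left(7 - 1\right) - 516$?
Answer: $-504$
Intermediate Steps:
$2 \left(7 - 1\right) - 516 = 2 \cdot 6 - 516 = 12 - 516 = -504$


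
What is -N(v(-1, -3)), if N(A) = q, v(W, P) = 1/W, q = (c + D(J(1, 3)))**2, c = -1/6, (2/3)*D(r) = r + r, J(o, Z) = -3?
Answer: -3025/36 ≈ -84.028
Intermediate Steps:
D(r) = 3*r (D(r) = 3*(r + r)/2 = 3*(2*r)/2 = 3*r)
c = -1/6 (c = -1*1/6 = -1/6 ≈ -0.16667)
q = 3025/36 (q = (-1/6 + 3*(-3))**2 = (-1/6 - 9)**2 = (-55/6)**2 = 3025/36 ≈ 84.028)
N(A) = 3025/36
-N(v(-1, -3)) = -1*3025/36 = -3025/36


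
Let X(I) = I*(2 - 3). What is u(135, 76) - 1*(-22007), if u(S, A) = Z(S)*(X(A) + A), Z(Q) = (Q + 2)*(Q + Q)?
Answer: 22007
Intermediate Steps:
Z(Q) = 2*Q*(2 + Q) (Z(Q) = (2 + Q)*(2*Q) = 2*Q*(2 + Q))
X(I) = -I (X(I) = I*(-1) = -I)
u(S, A) = 0 (u(S, A) = (2*S*(2 + S))*(-A + A) = (2*S*(2 + S))*0 = 0)
u(135, 76) - 1*(-22007) = 0 - 1*(-22007) = 0 + 22007 = 22007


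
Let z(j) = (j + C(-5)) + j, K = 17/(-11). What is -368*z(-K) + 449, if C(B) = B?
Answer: 12667/11 ≈ 1151.5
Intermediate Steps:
K = -17/11 (K = 17*(-1/11) = -17/11 ≈ -1.5455)
z(j) = -5 + 2*j (z(j) = (j - 5) + j = (-5 + j) + j = -5 + 2*j)
-368*z(-K) + 449 = -368*(-5 + 2*(-1*(-17/11))) + 449 = -368*(-5 + 2*(17/11)) + 449 = -368*(-5 + 34/11) + 449 = -368*(-21/11) + 449 = 7728/11 + 449 = 12667/11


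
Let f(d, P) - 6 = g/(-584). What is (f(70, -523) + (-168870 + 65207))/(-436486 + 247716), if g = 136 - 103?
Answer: 60535721/110241680 ≈ 0.54912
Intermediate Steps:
g = 33
f(d, P) = 3471/584 (f(d, P) = 6 + 33/(-584) = 6 + 33*(-1/584) = 6 - 33/584 = 3471/584)
(f(70, -523) + (-168870 + 65207))/(-436486 + 247716) = (3471/584 + (-168870 + 65207))/(-436486 + 247716) = (3471/584 - 103663)/(-188770) = -60535721/584*(-1/188770) = 60535721/110241680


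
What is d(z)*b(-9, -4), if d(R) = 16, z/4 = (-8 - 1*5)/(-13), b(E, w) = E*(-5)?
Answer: 720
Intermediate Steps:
b(E, w) = -5*E
z = 4 (z = 4*((-8 - 1*5)/(-13)) = 4*((-8 - 5)*(-1/13)) = 4*(-13*(-1/13)) = 4*1 = 4)
d(z)*b(-9, -4) = 16*(-5*(-9)) = 16*45 = 720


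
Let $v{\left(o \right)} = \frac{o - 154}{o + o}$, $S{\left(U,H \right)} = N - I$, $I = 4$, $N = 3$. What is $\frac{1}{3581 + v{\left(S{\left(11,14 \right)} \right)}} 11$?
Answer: $\frac{22}{7317} \approx 0.0030067$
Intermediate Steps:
$S{\left(U,H \right)} = -1$ ($S{\left(U,H \right)} = 3 - 4 = -1$)
$v{\left(o \right)} = \frac{-154 + o}{2 o}$
$\frac{1}{3581 + v{\left(S{\left(11,14 \right)} \right)}} 11 = \frac{1}{3581 + \frac{-154 - 1}{2 \left(-1\right)}} 11 = \frac{1}{3581 + \frac{1}{2} \left(-1\right) \left(-155\right)} 11 = \frac{1}{3581 + \frac{155}{2}} \cdot 11 = \frac{1}{\frac{7317}{2}} \cdot 11 = \frac{2}{7317} \cdot 11 = \frac{22}{7317}$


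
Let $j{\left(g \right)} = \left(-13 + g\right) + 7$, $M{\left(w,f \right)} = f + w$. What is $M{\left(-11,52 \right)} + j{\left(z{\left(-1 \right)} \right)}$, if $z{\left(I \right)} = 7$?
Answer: $42$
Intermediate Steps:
$j{\left(g \right)} = -6 + g$
$M{\left(-11,52 \right)} + j{\left(z{\left(-1 \right)} \right)} = \left(52 - 11\right) + \left(-6 + 7\right) = 41 + 1 = 42$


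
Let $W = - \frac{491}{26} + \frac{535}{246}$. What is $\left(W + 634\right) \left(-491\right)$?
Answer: $- \frac{484640077}{1599} \approx -3.0309 \cdot 10^{5}$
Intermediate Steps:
$W = - \frac{26719}{1599}$ ($W = \left(-491\right) \frac{1}{26} + 535 \cdot \frac{1}{246} = - \frac{491}{26} + \frac{535}{246} = - \frac{26719}{1599} \approx -16.71$)
$\left(W + 634\right) \left(-491\right) = \left(- \frac{26719}{1599} + 634\right) \left(-491\right) = \frac{987047}{1599} \left(-491\right) = - \frac{484640077}{1599}$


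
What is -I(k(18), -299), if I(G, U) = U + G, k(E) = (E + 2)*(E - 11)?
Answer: 159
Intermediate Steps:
k(E) = (-11 + E)*(2 + E) (k(E) = (2 + E)*(-11 + E) = (-11 + E)*(2 + E))
I(G, U) = G + U
-I(k(18), -299) = -((-22 + 18² - 9*18) - 299) = -((-22 + 324 - 162) - 299) = -(140 - 299) = -1*(-159) = 159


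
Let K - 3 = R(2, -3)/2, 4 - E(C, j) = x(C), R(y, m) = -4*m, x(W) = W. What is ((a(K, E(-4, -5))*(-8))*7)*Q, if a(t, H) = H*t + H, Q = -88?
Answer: 394240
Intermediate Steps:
E(C, j) = 4 - C
K = 9 (K = 3 - 4*(-3)/2 = 3 + 12*(½) = 3 + 6 = 9)
a(t, H) = H + H*t
((a(K, E(-4, -5))*(-8))*7)*Q = ((((4 - 1*(-4))*(1 + 9))*(-8))*7)*(-88) = ((((4 + 4)*10)*(-8))*7)*(-88) = (((8*10)*(-8))*7)*(-88) = ((80*(-8))*7)*(-88) = -640*7*(-88) = -4480*(-88) = 394240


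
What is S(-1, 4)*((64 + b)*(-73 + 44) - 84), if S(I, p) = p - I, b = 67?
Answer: -19415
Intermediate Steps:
S(-1, 4)*((64 + b)*(-73 + 44) - 84) = (4 - 1*(-1))*((64 + 67)*(-73 + 44) - 84) = (4 + 1)*(131*(-29) - 84) = 5*(-3799 - 84) = 5*(-3883) = -19415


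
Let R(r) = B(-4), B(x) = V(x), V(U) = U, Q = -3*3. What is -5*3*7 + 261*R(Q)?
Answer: -1149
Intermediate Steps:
Q = -9
B(x) = x
R(r) = -4
-5*3*7 + 261*R(Q) = -5*3*7 + 261*(-4) = -15*7 - 1044 = -105 - 1044 = -1149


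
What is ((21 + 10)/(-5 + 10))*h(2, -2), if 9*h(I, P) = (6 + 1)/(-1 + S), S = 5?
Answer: 217/180 ≈ 1.2056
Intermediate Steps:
h(I, P) = 7/36 (h(I, P) = ((6 + 1)/(-1 + 5))/9 = (7/4)/9 = (7*(¼))/9 = (⅑)*(7/4) = 7/36)
((21 + 10)/(-5 + 10))*h(2, -2) = ((21 + 10)/(-5 + 10))*(7/36) = (31/5)*(7/36) = 217/180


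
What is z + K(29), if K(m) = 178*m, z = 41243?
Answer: 46405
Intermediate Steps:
z + K(29) = 41243 + 178*29 = 41243 + 5162 = 46405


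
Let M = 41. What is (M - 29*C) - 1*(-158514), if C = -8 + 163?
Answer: 154060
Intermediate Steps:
C = 155
(M - 29*C) - 1*(-158514) = (41 - 29*155) - 1*(-158514) = (41 - 4495) + 158514 = -4454 + 158514 = 154060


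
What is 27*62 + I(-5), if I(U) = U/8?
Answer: 13387/8 ≈ 1673.4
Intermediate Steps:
I(U) = U/8 (I(U) = U*(⅛) = U/8)
27*62 + I(-5) = 27*62 + (⅛)*(-5) = 1674 - 5/8 = 13387/8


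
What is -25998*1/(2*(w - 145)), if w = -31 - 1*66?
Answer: 12999/242 ≈ 53.715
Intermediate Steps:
w = -97 (w = -31 - 66 = -97)
-25998*1/(2*(w - 145)) = -25998*1/(2*(-97 - 145)) = -25998/(2*(-242)) = -25998/(-484) = -25998*(-1/484) = 12999/242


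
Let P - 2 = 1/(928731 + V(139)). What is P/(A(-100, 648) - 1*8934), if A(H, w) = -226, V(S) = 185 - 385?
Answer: -1857063/8505343960 ≈ -0.00021834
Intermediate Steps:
V(S) = -200
P = 1857063/928531 (P = 2 + 1/(928731 - 200) = 2 + 1/928531 = 1857063/928531 ≈ 2.0000)
P/(A(-100, 648) - 1*8934) = 1857063/(928531*(-226 - 1*8934)) = 1857063/(928531*(-226 - 8934)) = (1857063/928531)/(-9160) = (1857063/928531)*(-1/9160) = -1857063/8505343960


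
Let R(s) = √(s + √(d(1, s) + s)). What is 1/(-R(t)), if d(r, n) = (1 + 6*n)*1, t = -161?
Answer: -1/√(-161 + I*√1126) ≈ -0.0079973 + 0.077567*I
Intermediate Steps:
d(r, n) = 1 + 6*n
R(s) = √(s + √(1 + 7*s)) (R(s) = √(s + √((1 + 6*s) + s)) = √(s + √(1 + 7*s)))
1/(-R(t)) = 1/(-√(-161 + √(1 + 7*(-161)))) = 1/(-√(-161 + √(1 - 1127))) = 1/(-√(-161 + √(-1126))) = 1/(-√(-161 + I*√1126)) = -1/√(-161 + I*√1126)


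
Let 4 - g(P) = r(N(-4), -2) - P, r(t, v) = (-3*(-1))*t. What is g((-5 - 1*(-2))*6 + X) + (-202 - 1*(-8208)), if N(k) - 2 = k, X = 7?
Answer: 8005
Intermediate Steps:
N(k) = 2 + k
r(t, v) = 3*t
g(P) = 10 + P (g(P) = 4 - (3*(2 - 4) - P) = 4 - (3*(-2) - P) = 4 - (-6 - P) = 4 + (6 + P) = 10 + P)
g((-5 - 1*(-2))*6 + X) + (-202 - 1*(-8208)) = (10 + ((-5 - 1*(-2))*6 + 7)) + (-202 - 1*(-8208)) = (10 + ((-5 + 2)*6 + 7)) + (-202 + 8208) = (10 + (-3*6 + 7)) + 8006 = (10 + (-18 + 7)) + 8006 = (10 - 11) + 8006 = -1 + 8006 = 8005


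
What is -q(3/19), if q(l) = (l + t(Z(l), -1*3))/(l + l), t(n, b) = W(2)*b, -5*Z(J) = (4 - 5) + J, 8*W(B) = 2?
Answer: 15/8 ≈ 1.8750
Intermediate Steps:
W(B) = ¼ (W(B) = (⅛)*2 = ¼)
Z(J) = ⅕ - J/5 (Z(J) = -((4 - 5) + J)/5 = -(-1 + J)/5 = ⅕ - J/5)
t(n, b) = b/4
q(l) = (-¾ + l)/(2*l) (q(l) = (l + (-1*3)/4)/(l + l) = (l + (¼)*(-3))/((2*l)) = (l - ¾)*(1/(2*l)) = (-¾ + l)*(1/(2*l)) = (-¾ + l)/(2*l))
-q(3/19) = -(-3 + 4*(3/19))/(8*(3/19)) = -(-3 + 4*(3*(1/19)))/(8*(3*(1/19))) = -(-3 + 4*(3/19))/(8*3/19) = -19*(-3 + 12/19)/(8*3) = -19*(-45)/(8*3*19) = -1*(-15/8) = 15/8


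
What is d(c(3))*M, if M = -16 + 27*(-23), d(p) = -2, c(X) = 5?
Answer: 1274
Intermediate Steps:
M = -637 (M = -16 - 621 = -637)
d(c(3))*M = -2*(-637) = 1274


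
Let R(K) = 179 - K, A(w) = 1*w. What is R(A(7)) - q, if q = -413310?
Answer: 413482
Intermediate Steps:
A(w) = w
R(A(7)) - q = (179 - 1*7) - 1*(-413310) = (179 - 7) + 413310 = 172 + 413310 = 413482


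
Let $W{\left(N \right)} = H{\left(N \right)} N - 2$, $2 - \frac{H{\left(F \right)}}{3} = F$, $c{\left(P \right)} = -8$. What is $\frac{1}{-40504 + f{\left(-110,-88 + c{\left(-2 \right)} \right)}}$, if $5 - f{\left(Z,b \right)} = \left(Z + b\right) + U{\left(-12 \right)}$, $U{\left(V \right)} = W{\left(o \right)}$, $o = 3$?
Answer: $- \frac{1}{40282} \approx -2.4825 \cdot 10^{-5}$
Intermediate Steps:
$H{\left(F \right)} = 6 - 3 F$
$W{\left(N \right)} = -2 + N \left(6 - 3 N\right)$ ($W{\left(N \right)} = \left(6 - 3 N\right) N - 2 = N \left(6 - 3 N\right) - 2 = -2 + N \left(6 - 3 N\right)$)
$U{\left(V \right)} = -11$ ($U{\left(V \right)} = -2 - 9 \left(-2 + 3\right) = -2 - 9 \cdot 1 = -2 - 9 = -11$)
$f{\left(Z,b \right)} = 16 - Z - b$ ($f{\left(Z,b \right)} = 5 - \left(\left(Z + b\right) - 11\right) = 5 - \left(-11 + Z + b\right) = 16 - Z - b$)
$\frac{1}{-40504 + f{\left(-110,-88 + c{\left(-2 \right)} \right)}} = \frac{1}{-40504 - -222} = \frac{1}{-40504 + \left(16 + 110 - -96\right)} = \frac{1}{-40504 + \left(16 + 110 + 96\right)} = \frac{1}{-40504 + 222} = \frac{1}{-40282} = - \frac{1}{40282}$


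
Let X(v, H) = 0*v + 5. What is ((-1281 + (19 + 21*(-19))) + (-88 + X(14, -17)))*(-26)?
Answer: 45344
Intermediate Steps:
X(v, H) = 5 (X(v, H) = 0 + 5 = 5)
((-1281 + (19 + 21*(-19))) + (-88 + X(14, -17)))*(-26) = ((-1281 + (19 + 21*(-19))) + (-88 + 5))*(-26) = ((-1281 + (19 - 399)) - 83)*(-26) = ((-1281 - 380) - 83)*(-26) = (-1661 - 83)*(-26) = -1744*(-26) = 45344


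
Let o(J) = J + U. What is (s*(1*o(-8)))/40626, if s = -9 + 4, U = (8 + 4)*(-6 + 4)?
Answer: 80/20313 ≈ 0.0039384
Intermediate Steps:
U = -24 (U = 12*(-2) = -24)
s = -5
o(J) = -24 + J (o(J) = J - 24 = -24 + J)
(s*(1*o(-8)))/40626 = -5*(-24 - 8)/40626 = -5*(-32)*(1/40626) = 160*(1/40626) = 80/20313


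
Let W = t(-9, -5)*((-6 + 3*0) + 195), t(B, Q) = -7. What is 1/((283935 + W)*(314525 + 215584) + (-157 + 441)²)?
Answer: 1/149815245364 ≈ 6.6749e-12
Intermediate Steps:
W = -1323 (W = -7*((-6 + 3*0) + 195) = -7*((-6 + 0) + 195) = -7*(-6 + 195) = -7*189 = -1323)
1/((283935 + W)*(314525 + 215584) + (-157 + 441)²) = 1/((283935 - 1323)*(314525 + 215584) + (-157 + 441)²) = 1/(282612*530109 + 284²) = 1/(149815164708 + 80656) = 1/149815245364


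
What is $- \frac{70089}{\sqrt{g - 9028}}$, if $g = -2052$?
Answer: $\frac{70089 i \sqrt{2770}}{5540} \approx 665.86 i$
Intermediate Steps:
$- \frac{70089}{\sqrt{g - 9028}} = - \frac{70089}{\sqrt{-2052 - 9028}} = - \frac{70089}{\sqrt{-11080}} = - \frac{70089}{2 i \sqrt{2770}} = - 70089 \left(- \frac{i \sqrt{2770}}{5540}\right) = \frac{70089 i \sqrt{2770}}{5540}$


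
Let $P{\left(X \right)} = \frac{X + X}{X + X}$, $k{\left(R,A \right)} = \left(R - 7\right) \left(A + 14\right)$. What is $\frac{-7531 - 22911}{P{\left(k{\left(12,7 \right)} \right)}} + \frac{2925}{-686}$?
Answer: $- \frac{20886137}{686} \approx -30446.0$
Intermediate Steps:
$k{\left(R,A \right)} = \left(-7 + R\right) \left(14 + A\right)$
$P{\left(X \right)} = 1$ ($P{\left(X \right)} = \frac{2 X}{2 X} = 2 X \frac{1}{2 X} = 1$)
$\frac{-7531 - 22911}{P{\left(k{\left(12,7 \right)} \right)}} + \frac{2925}{-686} = \frac{-7531 - 22911}{1} + \frac{2925}{-686} = \left(-7531 - 22911\right) 1 + 2925 \left(- \frac{1}{686}\right) = \left(-30442\right) 1 - \frac{2925}{686} = -30442 - \frac{2925}{686} = - \frac{20886137}{686}$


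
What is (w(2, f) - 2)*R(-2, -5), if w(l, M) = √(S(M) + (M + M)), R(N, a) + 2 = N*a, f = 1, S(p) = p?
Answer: -16 + 8*√3 ≈ -2.1436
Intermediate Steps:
R(N, a) = -2 + N*a
w(l, M) = √3*√M (w(l, M) = √(M + (M + M)) = √(M + 2*M) = √(3*M) = √3*√M)
(w(2, f) - 2)*R(-2, -5) = (√3*√1 - 2)*(-2 - 2*(-5)) = (√3*1 - 2)*(-2 + 10) = (√3 - 2)*8 = (-2 + √3)*8 = -16 + 8*√3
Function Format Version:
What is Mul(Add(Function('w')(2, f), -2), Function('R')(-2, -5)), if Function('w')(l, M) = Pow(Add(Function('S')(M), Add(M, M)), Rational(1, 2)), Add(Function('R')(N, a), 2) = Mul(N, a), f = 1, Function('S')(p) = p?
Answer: Add(-16, Mul(8, Pow(3, Rational(1, 2)))) ≈ -2.1436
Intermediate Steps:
Function('R')(N, a) = Add(-2, Mul(N, a))
Function('w')(l, M) = Mul(Pow(3, Rational(1, 2)), Pow(M, Rational(1, 2))) (Function('w')(l, M) = Pow(Add(M, Add(M, M)), Rational(1, 2)) = Pow(Add(M, Mul(2, M)), Rational(1, 2)) = Pow(Mul(3, M), Rational(1, 2)) = Mul(Pow(3, Rational(1, 2)), Pow(M, Rational(1, 2))))
Mul(Add(Function('w')(2, f), -2), Function('R')(-2, -5)) = Mul(Add(Mul(Pow(3, Rational(1, 2)), Pow(1, Rational(1, 2))), -2), Add(-2, Mul(-2, -5))) = Mul(Add(Mul(Pow(3, Rational(1, 2)), 1), -2), Add(-2, 10)) = Mul(Add(Pow(3, Rational(1, 2)), -2), 8) = Mul(Add(-2, Pow(3, Rational(1, 2))), 8) = Add(-16, Mul(8, Pow(3, Rational(1, 2))))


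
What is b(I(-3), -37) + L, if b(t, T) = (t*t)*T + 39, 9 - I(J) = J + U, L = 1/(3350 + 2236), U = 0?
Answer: -29544353/5586 ≈ -5289.0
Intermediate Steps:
L = 1/5586 ≈ 0.00017902
I(J) = 9 - J (I(J) = 9 - (J + 0) = 9 - J)
b(t, T) = 39 + T*t² (b(t, T) = t²*T + 39 = T*t² + 39 = 39 + T*t²)
b(I(-3), -37) + L = (39 - 37*(9 - 1*(-3))²) + 1/5586 = (39 - 37*(9 + 3)²) + 1/5586 = (39 - 37*12²) + 1/5586 = (39 - 37*144) + 1/5586 = (39 - 5328) + 1/5586 = -5289 + 1/5586 = -29544353/5586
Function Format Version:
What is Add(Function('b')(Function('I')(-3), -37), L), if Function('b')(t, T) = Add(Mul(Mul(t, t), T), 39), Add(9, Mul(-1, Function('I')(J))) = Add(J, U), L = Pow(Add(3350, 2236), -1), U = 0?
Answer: Rational(-29544353, 5586) ≈ -5289.0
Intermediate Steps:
L = Rational(1, 5586) (L = Pow(5586, -1) = Rational(1, 5586) ≈ 0.00017902)
Function('I')(J) = Add(9, Mul(-1, J)) (Function('I')(J) = Add(9, Mul(-1, Add(J, 0))) = Add(9, Mul(-1, J)))
Function('b')(t, T) = Add(39, Mul(T, Pow(t, 2))) (Function('b')(t, T) = Add(Mul(Pow(t, 2), T), 39) = Add(Mul(T, Pow(t, 2)), 39) = Add(39, Mul(T, Pow(t, 2))))
Add(Function('b')(Function('I')(-3), -37), L) = Add(Add(39, Mul(-37, Pow(Add(9, Mul(-1, -3)), 2))), Rational(1, 5586)) = Add(Add(39, Mul(-37, Pow(Add(9, 3), 2))), Rational(1, 5586)) = Add(Add(39, Mul(-37, Pow(12, 2))), Rational(1, 5586)) = Add(Add(39, Mul(-37, 144)), Rational(1, 5586)) = Add(Add(39, -5328), Rational(1, 5586)) = Add(-5289, Rational(1, 5586)) = Rational(-29544353, 5586)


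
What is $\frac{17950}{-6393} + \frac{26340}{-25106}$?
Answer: $- \frac{309522160}{80251329} \approx -3.8569$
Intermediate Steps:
$\frac{17950}{-6393} + \frac{26340}{-25106} = 17950 \left(- \frac{1}{6393}\right) + 26340 \left(- \frac{1}{25106}\right) = - \frac{17950}{6393} - \frac{13170}{12553} = - \frac{309522160}{80251329}$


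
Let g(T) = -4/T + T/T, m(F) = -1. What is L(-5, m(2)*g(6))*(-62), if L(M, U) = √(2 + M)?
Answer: -62*I*√3 ≈ -107.39*I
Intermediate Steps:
g(T) = 1 - 4/T (g(T) = -4/T + 1 = 1 - 4/T)
L(-5, m(2)*g(6))*(-62) = √(2 - 5)*(-62) = √(-3)*(-62) = (I*√3)*(-62) = -62*I*√3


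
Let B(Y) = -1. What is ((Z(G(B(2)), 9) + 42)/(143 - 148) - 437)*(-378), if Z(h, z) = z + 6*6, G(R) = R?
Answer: 858816/5 ≈ 1.7176e+5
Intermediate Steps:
Z(h, z) = 36 + z (Z(h, z) = z + 36 = 36 + z)
((Z(G(B(2)), 9) + 42)/(143 - 148) - 437)*(-378) = (((36 + 9) + 42)/(143 - 148) - 437)*(-378) = ((45 + 42)/(-5) - 437)*(-378) = (87*(-⅕) - 437)*(-378) = (-87/5 - 437)*(-378) = -2272/5*(-378) = 858816/5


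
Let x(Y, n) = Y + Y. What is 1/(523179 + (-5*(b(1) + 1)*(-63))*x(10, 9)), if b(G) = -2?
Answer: 1/516879 ≈ 1.9347e-6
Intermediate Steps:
x(Y, n) = 2*Y
1/(523179 + (-5*(b(1) + 1)*(-63))*x(10, 9)) = 1/(523179 + (-5*(-2 + 1)*(-63))*(2*10)) = 1/(523179 + (-5*(-1)*(-63))*20) = 1/(523179 + (5*(-63))*20) = 1/(523179 - 315*20) = 1/(523179 - 6300) = 1/516879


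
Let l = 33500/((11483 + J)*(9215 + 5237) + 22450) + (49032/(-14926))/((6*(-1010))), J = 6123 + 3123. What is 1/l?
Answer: 564564639039885/369166965347 ≈ 1529.3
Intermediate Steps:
J = 9246
l = 369166965347/564564639039885 (l = 33500/((11483 + 9246)*(9215 + 5237) + 22450) + (49032/(-14926))/((6*(-1010))) = 33500/(20729*14452 + 22450) + (49032*(-1/14926))/(-6060) = 33500/(299575508 + 22450) - 24516/7463*(-1/6060) = 33500/299597958 + 2043/3768815 = 33500*(1/299597958) + 2043/3768815 = 16750/149798979 + 2043/3768815 = 369166965347/564564639039885 ≈ 0.00065390)
1/l = 1/(369166965347/564564639039885) = 564564639039885/369166965347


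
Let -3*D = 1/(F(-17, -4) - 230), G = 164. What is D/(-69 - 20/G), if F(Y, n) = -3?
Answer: -41/1980966 ≈ -2.0697e-5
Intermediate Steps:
D = 1/699 (D = -1/(3*(-3 - 230)) = -⅓/(-233) = -⅓*(-1/233) = 1/699 ≈ 0.0014306)
D/(-69 - 20/G) = (1/699)/(-69 - 20/164) = (1/699)/(-69 - 20*1/164) = (1/699)/(-69 - 5/41) = (1/699)/(-2834/41) = -41/2834*1/699 = -41/1980966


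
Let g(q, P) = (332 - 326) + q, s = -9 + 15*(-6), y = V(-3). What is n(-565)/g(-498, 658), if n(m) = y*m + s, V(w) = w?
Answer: -133/41 ≈ -3.2439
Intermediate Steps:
y = -3
s = -99 (s = -9 - 90 = -99)
n(m) = -99 - 3*m (n(m) = -3*m - 99 = -99 - 3*m)
g(q, P) = 6 + q
n(-565)/g(-498, 658) = (-99 - 3*(-565))/(6 - 498) = (-99 + 1695)/(-492) = 1596*(-1/492) = -133/41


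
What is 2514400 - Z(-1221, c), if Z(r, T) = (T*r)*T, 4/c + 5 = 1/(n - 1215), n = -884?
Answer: 17317968897421/6885376 ≈ 2.5152e+6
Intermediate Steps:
c = -2099/2624 (c = 4/(-5 + 1/(-884 - 1215)) = 4/(-5 + 1/(-2099)) = 4/(-5 - 1/2099) = 4/(-10496/2099) = 4*(-2099/10496) = -2099/2624 ≈ -0.79992)
Z(r, T) = r*T**2
2514400 - Z(-1221, c) = 2514400 - (-1221)*(-2099/2624)**2 = 2514400 - (-1221)*4405801/6885376 = 2514400 - 1*(-5379483021/6885376) = 2514400 + 5379483021/6885376 = 17317968897421/6885376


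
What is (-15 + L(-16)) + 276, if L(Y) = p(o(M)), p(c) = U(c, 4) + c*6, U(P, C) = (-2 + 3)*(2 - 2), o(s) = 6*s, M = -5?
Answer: 81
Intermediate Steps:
U(P, C) = 0 (U(P, C) = 1*0 = 0)
p(c) = 6*c (p(c) = 0 + c*6 = 0 + 6*c = 6*c)
L(Y) = -180 (L(Y) = 6*(6*(-5)) = 6*(-30) = -180)
(-15 + L(-16)) + 276 = (-15 - 180) + 276 = -195 + 276 = 81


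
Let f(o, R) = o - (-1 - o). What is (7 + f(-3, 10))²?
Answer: 4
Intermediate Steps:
f(o, R) = 1 + 2*o (f(o, R) = o + (1 + o) = 1 + 2*o)
(7 + f(-3, 10))² = (7 + (1 + 2*(-3)))² = (7 + (1 - 6))² = (7 - 5)² = 2² = 4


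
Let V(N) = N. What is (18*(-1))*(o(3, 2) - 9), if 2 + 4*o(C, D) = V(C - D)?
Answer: 333/2 ≈ 166.50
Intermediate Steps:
o(C, D) = -½ - D/4 + C/4 (o(C, D) = -½ + (C - D)/4 = -½ + (-D/4 + C/4) = -½ - D/4 + C/4)
(18*(-1))*(o(3, 2) - 9) = (18*(-1))*((-½ - ¼*2 + (¼)*3) - 9) = -18*((-½ - ½ + ¾) - 9) = -18*(-¼ - 9) = -18*(-37/4) = 333/2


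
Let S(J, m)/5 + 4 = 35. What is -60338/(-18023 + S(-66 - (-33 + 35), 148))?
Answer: 30169/8934 ≈ 3.3769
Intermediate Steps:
S(J, m) = 155 (S(J, m) = -20 + 5*35 = -20 + 175 = 155)
-60338/(-18023 + S(-66 - (-33 + 35), 148)) = -60338/(-18023 + 155) = -60338/(-17868) = -60338*(-1/17868) = 30169/8934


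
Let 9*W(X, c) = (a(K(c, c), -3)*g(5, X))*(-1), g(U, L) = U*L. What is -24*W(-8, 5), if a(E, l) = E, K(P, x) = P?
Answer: -1600/3 ≈ -533.33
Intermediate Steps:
g(U, L) = L*U
W(X, c) = -5*X*c/9 (W(X, c) = ((c*(X*5))*(-1))/9 = ((c*(5*X))*(-1))/9 = ((5*X*c)*(-1))/9 = (-5*X*c)/9 = -5*X*c/9)
-24*W(-8, 5) = -(-40)*(-8)*5/3 = -24*200/9 = -1600/3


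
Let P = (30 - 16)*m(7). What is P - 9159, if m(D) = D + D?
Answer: -8963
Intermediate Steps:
m(D) = 2*D
P = 196 (P = (30 - 16)*(2*7) = 14*14 = 196)
P - 9159 = 196 - 9159 = -8963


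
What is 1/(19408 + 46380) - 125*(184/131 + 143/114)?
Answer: -163273473283/491238996 ≈ -332.37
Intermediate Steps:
1/(19408 + 46380) - 125*(184/131 + 143/114) = 1/65788 - 125*(184*(1/131) + 143*(1/114)) = 1/65788 - 125*(184/131 + 143/114) = 1/65788 - 125*39709/14934 = 1/65788 - 4963625/14934 = -163273473283/491238996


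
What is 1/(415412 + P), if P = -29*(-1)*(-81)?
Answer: 1/413063 ≈ 2.4209e-6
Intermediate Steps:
P = -2349 (P = 29*(-81) = -2349)
1/(415412 + P) = 1/(415412 - 2349) = 1/413063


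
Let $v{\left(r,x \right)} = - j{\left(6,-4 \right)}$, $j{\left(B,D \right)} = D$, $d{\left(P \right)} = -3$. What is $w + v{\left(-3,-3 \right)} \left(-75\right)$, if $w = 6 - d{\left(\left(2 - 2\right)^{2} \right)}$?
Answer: $-291$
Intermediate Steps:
$v{\left(r,x \right)} = 4$ ($v{\left(r,x \right)} = \left(-1\right) \left(-4\right) = 4$)
$w = 9$ ($w = 6 - -3 = 6 + 3 = 9$)
$w + v{\left(-3,-3 \right)} \left(-75\right) = 9 + 4 \left(-75\right) = 9 - 300 = -291$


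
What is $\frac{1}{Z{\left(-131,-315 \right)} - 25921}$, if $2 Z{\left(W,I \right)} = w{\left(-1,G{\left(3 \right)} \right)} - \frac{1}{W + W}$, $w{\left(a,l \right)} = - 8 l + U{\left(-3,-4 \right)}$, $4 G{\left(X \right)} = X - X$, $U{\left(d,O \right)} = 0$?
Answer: $- \frac{524}{13582603} \approx -3.8579 \cdot 10^{-5}$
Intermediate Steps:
$G{\left(X \right)} = 0$ ($G{\left(X \right)} = \frac{X - X}{4} = \frac{1}{4} \cdot 0 = 0$)
$w{\left(a,l \right)} = - 8 l$ ($w{\left(a,l \right)} = - 8 l + 0 = - 8 l$)
$Z{\left(W,I \right)} = - \frac{1}{4 W}$ ($Z{\left(W,I \right)} = \frac{\left(-8\right) 0 - \frac{1}{W + W}}{2} = \frac{0 - \frac{1}{2 W}}{2} = \frac{\left(- \frac{1}{2}\right) \frac{1}{W}}{2} = - \frac{1}{4 W}$)
$\frac{1}{Z{\left(-131,-315 \right)} - 25921} = \frac{1}{- \frac{1}{4 \left(-131\right)} - 25921} = \frac{1}{\left(- \frac{1}{4}\right) \left(- \frac{1}{131}\right) - 25921} = \frac{1}{\frac{1}{524} - 25921} = \frac{1}{- \frac{13582603}{524}} = - \frac{524}{13582603}$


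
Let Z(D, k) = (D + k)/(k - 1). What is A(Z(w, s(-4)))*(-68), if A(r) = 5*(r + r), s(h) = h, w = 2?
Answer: -272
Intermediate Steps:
Z(D, k) = (D + k)/(-1 + k)
A(r) = 10*r (A(r) = 5*(2*r) = 10*r)
A(Z(w, s(-4)))*(-68) = (10*((2 - 4)/(-1 - 4)))*(-68) = (10*(-2/(-5)))*(-68) = (10*(-⅕*(-2)))*(-68) = (10*(⅖))*(-68) = 4*(-68) = -272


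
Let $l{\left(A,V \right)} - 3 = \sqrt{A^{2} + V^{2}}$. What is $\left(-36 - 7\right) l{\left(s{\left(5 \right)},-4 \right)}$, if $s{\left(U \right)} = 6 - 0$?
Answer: $-129 - 86 \sqrt{13} \approx -439.08$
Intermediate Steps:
$s{\left(U \right)} = 6$ ($s{\left(U \right)} = 6 + 0 = 6$)
$l{\left(A,V \right)} = 3 + \sqrt{A^{2} + V^{2}}$
$\left(-36 - 7\right) l{\left(s{\left(5 \right)},-4 \right)} = \left(-36 - 7\right) \left(3 + \sqrt{6^{2} + \left(-4\right)^{2}}\right) = - 43 \left(3 + \sqrt{36 + 16}\right) = - 43 \left(3 + \sqrt{52}\right) = - 43 \left(3 + 2 \sqrt{13}\right) = -129 - 86 \sqrt{13}$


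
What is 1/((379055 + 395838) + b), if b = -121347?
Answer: 1/653546 ≈ 1.5301e-6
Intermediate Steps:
1/((379055 + 395838) + b) = 1/((379055 + 395838) - 121347) = 1/(774893 - 121347) = 1/653546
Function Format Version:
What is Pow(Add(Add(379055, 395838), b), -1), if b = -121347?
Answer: Rational(1, 653546) ≈ 1.5301e-6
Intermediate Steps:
Pow(Add(Add(379055, 395838), b), -1) = Pow(Add(Add(379055, 395838), -121347), -1) = Pow(Add(774893, -121347), -1) = Pow(653546, -1) = Rational(1, 653546)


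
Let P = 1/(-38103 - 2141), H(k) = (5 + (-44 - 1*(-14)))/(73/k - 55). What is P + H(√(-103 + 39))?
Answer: 3541273071/8005698676 - 14600*I/198929 ≈ 0.44234 - 0.073393*I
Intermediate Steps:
H(k) = -25/(-55 + 73/k) (H(k) = (5 + (-44 + 14))/(-55 + 73/k) = (5 - 30)/(-55 + 73/k) = -25/(-55 + 73/k))
P = -1/40244 (P = 1/(-40244) = -1/40244 ≈ -2.4848e-5)
P + H(√(-103 + 39)) = -1/40244 + 25*√(-103 + 39)/(-73 + 55*√(-103 + 39)) = -1/40244 + 25*√(-64)/(-73 + 55*√(-64)) = -1/40244 + 25*(8*I)/(-73 + 55*(8*I)) = -1/40244 + 25*(8*I)/(-73 + 440*I) = -1/40244 + 25*(8*I)*((-73 - 440*I)/198929) = -1/40244 + 200*I*(-73 - 440*I)/198929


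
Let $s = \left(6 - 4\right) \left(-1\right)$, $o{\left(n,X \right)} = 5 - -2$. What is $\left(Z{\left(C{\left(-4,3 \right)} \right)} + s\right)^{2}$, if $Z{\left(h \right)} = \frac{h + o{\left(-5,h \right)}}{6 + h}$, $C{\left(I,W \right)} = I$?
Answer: $\frac{1}{4} \approx 0.25$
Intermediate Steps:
$o{\left(n,X \right)} = 7$ ($o{\left(n,X \right)} = 5 + 2 = 7$)
$Z{\left(h \right)} = \frac{7 + h}{6 + h}$ ($Z{\left(h \right)} = \frac{h + 7}{6 + h} = \frac{7 + h}{6 + h}$)
$s = -2$ ($s = 2 \left(-1\right) = -2$)
$\left(Z{\left(C{\left(-4,3 \right)} \right)} + s\right)^{2} = \left(\frac{7 - 4}{6 - 4} - 2\right)^{2} = \left(\frac{1}{2} \cdot 3 - 2\right)^{2} = \left(\frac{3}{2} - 2\right)^{2} = \left(- \frac{1}{2}\right)^{2} = \frac{1}{4}$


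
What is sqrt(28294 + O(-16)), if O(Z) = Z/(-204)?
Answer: sqrt(73592898)/51 ≈ 168.21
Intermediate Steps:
O(Z) = -Z/204 (O(Z) = Z*(-1/204) = -Z/204)
sqrt(28294 + O(-16)) = sqrt(28294 - 1/204*(-16)) = sqrt(28294 + 4/51) = sqrt(1442998/51) = sqrt(73592898)/51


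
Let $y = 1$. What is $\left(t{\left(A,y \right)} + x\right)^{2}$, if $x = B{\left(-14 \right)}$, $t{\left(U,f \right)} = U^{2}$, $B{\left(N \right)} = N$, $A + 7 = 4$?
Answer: $25$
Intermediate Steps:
$A = -3$ ($A = -7 + 4 = -3$)
$x = -14$
$\left(t{\left(A,y \right)} + x\right)^{2} = \left(\left(-3\right)^{2} - 14\right)^{2} = \left(9 - 14\right)^{2} = \left(-5\right)^{2} = 25$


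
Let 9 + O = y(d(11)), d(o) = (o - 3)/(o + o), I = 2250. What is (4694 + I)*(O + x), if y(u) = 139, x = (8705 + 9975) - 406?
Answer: 127797376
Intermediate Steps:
x = 18274 (x = 18680 - 406 = 18274)
d(o) = (-3 + o)/(2*o) (d(o) = (-3 + o)/((2*o)) = (-3 + o)*(1/(2*o)) = (-3 + o)/(2*o))
O = 130 (O = -9 + 139 = 130)
(4694 + I)*(O + x) = (4694 + 2250)*(130 + 18274) = 6944*18404 = 127797376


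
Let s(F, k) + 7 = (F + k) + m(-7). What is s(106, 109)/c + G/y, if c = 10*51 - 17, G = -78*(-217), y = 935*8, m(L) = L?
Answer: 289647/108460 ≈ 2.6705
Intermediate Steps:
s(F, k) = -14 + F + k (s(F, k) = -7 + ((F + k) - 7) = -7 + (-7 + F + k) = -14 + F + k)
y = 7480
G = 16926
c = 493 (c = 510 - 17 = 493)
s(106, 109)/c + G/y = (-14 + 106 + 109)/493 + 16926/7480 = 201*(1/493) + 16926*(1/7480) = 201/493 + 8463/3740 = 289647/108460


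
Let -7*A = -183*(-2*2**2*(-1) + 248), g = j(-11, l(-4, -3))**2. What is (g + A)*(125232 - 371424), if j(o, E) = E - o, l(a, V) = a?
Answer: -11618046672/7 ≈ -1.6597e+9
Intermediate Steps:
g = 49 (g = (-4 - 1*(-11))**2 = (-4 + 11)**2 = 7**2 = 49)
A = 46848/7 (A = -(-183)*(-2*2**2*(-1) + 248)/7 = -(-183)*(-2*4*(-1) + 248)/7 = -(-183)*(-8*(-1) + 248)/7 = -(-183)*(8 + 248)/7 = -(-183)*256/7 = -1/7*(-46848) = 46848/7 ≈ 6692.6)
(g + A)*(125232 - 371424) = (49 + 46848/7)*(125232 - 371424) = (47191/7)*(-246192) = -11618046672/7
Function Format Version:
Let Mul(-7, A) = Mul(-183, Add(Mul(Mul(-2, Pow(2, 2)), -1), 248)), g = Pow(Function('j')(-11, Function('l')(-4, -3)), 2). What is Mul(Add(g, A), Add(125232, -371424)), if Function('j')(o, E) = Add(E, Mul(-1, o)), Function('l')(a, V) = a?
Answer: Rational(-11618046672, 7) ≈ -1.6597e+9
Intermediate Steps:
g = 49 (g = Pow(Add(-4, Mul(-1, -11)), 2) = Pow(Add(-4, 11), 2) = Pow(7, 2) = 49)
A = Rational(46848, 7) (A = Mul(Rational(-1, 7), Mul(-183, Add(Mul(Mul(-2, Pow(2, 2)), -1), 248))) = Mul(Rational(-1, 7), Mul(-183, Add(Mul(Mul(-2, 4), -1), 248))) = Mul(Rational(-1, 7), Mul(-183, Add(Mul(-8, -1), 248))) = Mul(Rational(-1, 7), Mul(-183, Add(8, 248))) = Mul(Rational(-1, 7), Mul(-183, 256)) = Mul(Rational(-1, 7), -46848) = Rational(46848, 7) ≈ 6692.6)
Mul(Add(g, A), Add(125232, -371424)) = Mul(Add(49, Rational(46848, 7)), Add(125232, -371424)) = Mul(Rational(47191, 7), -246192) = Rational(-11618046672, 7)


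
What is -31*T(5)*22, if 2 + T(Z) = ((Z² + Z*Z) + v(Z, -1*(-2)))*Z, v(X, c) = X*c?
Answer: -203236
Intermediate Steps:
T(Z) = -2 + Z*(2*Z + 2*Z²) (T(Z) = -2 + ((Z² + Z*Z) + Z*(-1*(-2)))*Z = -2 + ((Z² + Z²) + Z*2)*Z = -2 + (2*Z² + 2*Z)*Z = -2 + (2*Z + 2*Z²)*Z = -2 + Z*(2*Z + 2*Z²))
-31*T(5)*22 = -31*(-2 + 2*5² + 2*5³)*22 = -31*(-2 + 2*25 + 2*125)*22 = -31*(-2 + 50 + 250)*22 = -31*298*22 = -9238*22 = -203236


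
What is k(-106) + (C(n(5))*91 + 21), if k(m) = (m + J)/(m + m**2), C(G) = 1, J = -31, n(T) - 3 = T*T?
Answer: 1246423/11130 ≈ 111.99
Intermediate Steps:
n(T) = 3 + T**2 (n(T) = 3 + T*T = 3 + T**2)
k(m) = (-31 + m)/(m + m**2) (k(m) = (m - 31)/(m + m**2) = (-31 + m)/(m + m**2))
k(-106) + (C(n(5))*91 + 21) = (-31 - 106)/((-106)*(1 - 106)) + (1*91 + 21) = -1/106*(-137)/(-105) + (91 + 21) = -1/106*(-1/105)*(-137) + 112 = -137/11130 + 112 = 1246423/11130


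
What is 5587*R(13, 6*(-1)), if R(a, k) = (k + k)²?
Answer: 804528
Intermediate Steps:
R(a, k) = 4*k² (R(a, k) = (2*k)² = 4*k²)
5587*R(13, 6*(-1)) = 5587*(4*(6*(-1))²) = 5587*(4*(-6)²) = 5587*(4*36) = 5587*144 = 804528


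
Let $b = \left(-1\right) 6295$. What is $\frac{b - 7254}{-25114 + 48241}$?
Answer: $- \frac{13549}{23127} \approx -0.58585$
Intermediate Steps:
$b = -6295$
$\frac{b - 7254}{-25114 + 48241} = \frac{-6295 - 7254}{-25114 + 48241} = - \frac{13549}{23127}$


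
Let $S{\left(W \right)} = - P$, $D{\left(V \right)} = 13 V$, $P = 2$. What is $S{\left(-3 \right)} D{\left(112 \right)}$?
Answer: $-2912$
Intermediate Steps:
$S{\left(W \right)} = -2$ ($S{\left(W \right)} = \left(-1\right) 2 = -2$)
$S{\left(-3 \right)} D{\left(112 \right)} = - 2 \cdot 13 \cdot 112 = \left(-2\right) 1456 = -2912$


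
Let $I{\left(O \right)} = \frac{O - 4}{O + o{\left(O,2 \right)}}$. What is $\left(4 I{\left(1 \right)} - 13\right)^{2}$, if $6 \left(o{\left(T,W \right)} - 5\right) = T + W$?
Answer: $\frac{37249}{169} \approx 220.41$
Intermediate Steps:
$o{\left(T,W \right)} = 5 + \frac{T}{6} + \frac{W}{6}$ ($o{\left(T,W \right)} = 5 + \frac{T + W}{6} = 5 + \left(\frac{T}{6} + \frac{W}{6}\right) = 5 + \frac{T}{6} + \frac{W}{6}$)
$I{\left(O \right)} = \frac{-4 + O}{\frac{16}{3} + \frac{7 O}{6}}$ ($I{\left(O \right)} = \frac{O - 4}{O + \left(5 + \frac{O}{6} + \frac{1}{6} \cdot 2\right)} = \frac{-4 + O}{O + \left(5 + \frac{O}{6} + \frac{1}{3}\right)} = \frac{-4 + O}{O + \left(\frac{16}{3} + \frac{O}{6}\right)} = \frac{-4 + O}{\frac{16}{3} + \frac{7 O}{6}}$)
$\left(4 I{\left(1 \right)} - 13\right)^{2} = \left(4 \frac{6 \left(-4 + 1\right)}{32 + 7 \cdot 1} - 13\right)^{2} = \left(4 \cdot 6 \frac{1}{32 + 7} \left(-3\right) - 13\right)^{2} = \left(4 \cdot 6 \cdot \frac{1}{39} \left(-3\right) - 13\right)^{2} = \left(4 \left(- \frac{6}{13}\right) - 13\right)^{2} = \left(- \frac{24}{13} - 13\right)^{2} = \left(- \frac{193}{13}\right)^{2} = \frac{37249}{169}$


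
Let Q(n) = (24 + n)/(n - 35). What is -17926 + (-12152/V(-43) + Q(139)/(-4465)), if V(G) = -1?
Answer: -2681214803/464360 ≈ -5774.0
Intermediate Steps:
Q(n) = (24 + n)/(-35 + n)
-17926 + (-12152/V(-43) + Q(139)/(-4465)) = -17926 + (-12152/(-1) + ((24 + 139)/(-35 + 139))/(-4465)) = -17926 + (-12152*(-1) + (163/104)*(-1/4465)) = -17926 + (12152 + ((1/104)*163)*(-1/4465)) = -17926 + (12152 + (163/104)*(-1/4465)) = -17926 + (12152 - 163/464360) = -17926 + 5642902557/464360 = -2681214803/464360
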